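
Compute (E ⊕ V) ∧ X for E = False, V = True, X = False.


E = False, V = True, X = False
Step 1: E ⊕ V = False XOR True = True
Step 2: True ∧ X = True AND False = False
XOR true when exactly one of E,V is true; then AND with X.

False


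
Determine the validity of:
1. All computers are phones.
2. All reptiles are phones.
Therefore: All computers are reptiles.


Premise 1: All computers are phones.
Premise 2: All reptiles are phones.
Conclusion: All computers are reptiles.
Fallacy: undistributed middle. phones is predicate in both.
Counterexample: computers and reptiles could be disjoint subsets of phones.

Invalid


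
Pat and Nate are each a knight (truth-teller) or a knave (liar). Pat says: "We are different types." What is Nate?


Pat says: "We are different types."
Case 1: Pat is a Knight (truth-teller)
  Statement is true → they ARE different → Nate is a Knave
Case 2: Pat is a Knave (liar)
  Statement is false → they are NOT different → Nate is a Knave
In both cases, Nate is a Knave.

Knave


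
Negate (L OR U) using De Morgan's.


De Morgan's law: ¬(P ∨ Q) ≡ ¬P ∧ ¬Q
¬(L ∨ U) = ¬L ∧ ¬U

¬L ∧ ¬U


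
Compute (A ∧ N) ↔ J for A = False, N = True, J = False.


A = False, N = True, J = False
Step 1: A ∧ N = False AND True = False
Step 2: (False) ↔ J: true when both sides have same truth value.
Result: False ↔ False = True

True


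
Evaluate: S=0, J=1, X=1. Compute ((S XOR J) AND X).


S XOR J = 0^1 = 1
1 AND 1 = 1

1


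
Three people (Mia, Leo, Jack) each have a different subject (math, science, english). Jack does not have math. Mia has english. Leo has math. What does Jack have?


From clues:
  Leo → math
  Mia → english
By elimination, Jack gets the remaining.

science


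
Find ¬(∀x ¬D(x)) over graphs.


Original: ∀x ¬D(x)
Rule: ¬∀→∃, ¬∃→∀, negate predicate.
Negation: ∃x D(x)

∃x D(x)


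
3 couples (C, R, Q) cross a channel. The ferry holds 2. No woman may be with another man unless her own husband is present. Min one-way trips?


Label couples C, R, Q (H = husband, W = wife).
Counting alone: 6 people, the ferry carries 2 and someone must bring it back, so each round trip nets at most +1 on the far side until the last crossing → at least 9 trips. The jealousy constraint makes 9 impossible; the shortest valid schedule has 11:
1. WC+WR →  (far: WC,WR; near: HC,HR,HQ,WQ)
2. WC ←       (far: WR; near: HC,HR,HQ,WC,WQ)
3. WC+WQ →  (far: WC,WR,WQ; near: HC,HR,HQ)
4. WC ←       (far: WR,WQ; near: HC,HR,HQ,WC)
5. HR+HQ →  (far: HR,WR,HQ,WQ; near: HC,WC)
6. HR+WR ←  (far: HQ,WQ; near: HC,WC,HR,WR)
7. HC+HR →  (far: HC,HR,HQ,WQ; near: WC,WR)
8. WQ ←       (far: HC,HR,HQ; near: WC,WR,WQ)
9. WC+WR →  (far: HC,WC,HR,WR,HQ; near: WQ)
10. HQ ←      (far: HC,WC,HR,WR; near: HQ,WQ)
11. HQ+WQ → (far: all six; near: empty)
In every state each wife is either with her husband or with no other man.
Minimum trips = 11

11


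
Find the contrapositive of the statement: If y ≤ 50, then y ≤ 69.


Original: If y ≤ 50, then y ≤ 69
Contrapositive: If ¬Q, then ¬P
Negate Q: not (y ≤ 69)
Negate P: not (y ≤ 50)

If not (y ≤ 69), then not (y ≤ 50).


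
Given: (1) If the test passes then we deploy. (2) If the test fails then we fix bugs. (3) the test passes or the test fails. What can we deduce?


Constructive dilemma: (P → Q) ∧ (R → S), P ∨ R ⊢ Q ∨ S
Premise 1: the test passes → we deploy
Premise 2: the test fails → we fix bugs
Premise 3: the test passes ∨ the test fails
Case 1: Assuming the test passes, then by Premise 1, we deploy.
Case 2: Assuming the test fails, then by Premise 2, we fix bugs.
Since one of the test passes or the test fails must hold, we get we deploy or we fix bugs.

We deploy or we fix bugs.


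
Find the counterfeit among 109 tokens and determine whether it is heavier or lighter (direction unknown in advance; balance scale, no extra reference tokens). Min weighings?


Let n = 109. 218 possibilities (n tokens × lighter/heavier); each weighing has 3 outcomes.
Bound for k weighings: say the first weighing puts j tokens on each pan. If it tips, the 2j weighed tokens remain suspects (each with a known direction) and k-1 weighings give 3^(k-1) outcomes; 3^(k-1) is odd, so 2j ≤ 3^(k-1) - 1. If it balances, the n - 2j unweighed tokens remain with direction unknown: 2(n - 2j) ≤ 3^(k-1) - 1 by the same parity argument. Adding, n ≤ (3^(k-1) - 1) + (3^(k-1) - 1)/2 = (3^k - 3)/2, and the classical three-group strategy achieves this (3 tokens in 2 weighings, 12 in 3, 39 in 4, 120 in 5).
So we need the smallest k with (3^k - 3)/2 ≥ 109.
k = 4: (3^4 - 3)/2 = 39 < 109 ✗
k = 5: (3^5 - 3)/2 = 120 ≥ 109 ✓

5


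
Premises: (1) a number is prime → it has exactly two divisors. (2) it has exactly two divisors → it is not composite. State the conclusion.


Hypothetical syllogism: P → Q, Q → R ⊢ P → R
Premise 1: a number is prime → it has exactly two divisors
Premise 2: it has exactly two divisors → it is not composite
Chain the implications: the middle term (it has exactly two divisors) links the two.
Conclusion: If a number is prime, then it is not composite.

If a number is prime, then it is not composite.


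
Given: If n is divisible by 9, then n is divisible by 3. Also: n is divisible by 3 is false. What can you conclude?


Modus tollens: P → Q, ¬Q ⊢ ¬P
P: n is divisible by 9
Q: n is divisible by 3
We have P → Q and Q is false.
By modus tollens, P must be false.

It is not the case that n is divisible by 9


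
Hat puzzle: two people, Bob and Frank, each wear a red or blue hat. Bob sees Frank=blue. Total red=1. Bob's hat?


Total red = 1, Frank = blue
Red accounted for: 0
Remaining for Bob: 1
Bob's hat is red.

red


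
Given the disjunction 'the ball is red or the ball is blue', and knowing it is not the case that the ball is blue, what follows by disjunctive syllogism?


Disjunctive syllogism: P ∨ Q, ¬P ⊢ Q
Disjunction: the ball is red ∨ the ball is blue
We know it is not the case that the ball is blue.
By disjunctive syllogism, the other disjunct must be true.

The ball is red


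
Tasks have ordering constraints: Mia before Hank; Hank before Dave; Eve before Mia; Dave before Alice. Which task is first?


Constraints: Mia before Hank; Hank before Dave; Eve before Mia; Dave before Alice
The first task can have nothing scheduled before it, so it must never appear on the right of a 'before'.
Tasks appearing after some 'before': Hank, Dave, Mia, Alice.
The only task not in that list is Eve → it is first.

Eve


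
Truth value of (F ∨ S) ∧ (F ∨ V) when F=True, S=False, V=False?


F = True, S = False, V = False
Expression: (F ∨ S) ∧ (F ∨ V)
Step 1: F ∨ S = True OR False = True
Step 2: F ∨ V = True OR False = True
Step 3: (True) ∧ (True) = True AND True = True

True


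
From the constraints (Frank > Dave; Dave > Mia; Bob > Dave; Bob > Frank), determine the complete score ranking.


Constraints: Frank > Dave; Dave > Mia; Bob > Dave; Bob > Frank
Method: at each step, the next-highest is the one remaining person who never appears on the smaller side of a constraint between remaining people.
  Step 1: remaining {Dave, Frank, Bob, Mia}; on the smaller side: {Dave, Frank, Mia} → Bob is next (Bob > Dave; Bob > Frank).
  Step 2: remaining {Dave, Frank, Mia}; on the smaller side: {Dave, Mia} → Frank is next (Frank > Dave).
  Step 3: remaining {Dave, Mia}; on the smaller side: {Mia} → Dave is next (Dave > Mia).
  Step 4: only Mia remains → lowest.
Final ranking (highest to lowest):

Bob > Frank > Dave > Mia


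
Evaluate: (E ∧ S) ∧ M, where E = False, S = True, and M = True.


E = False, S = True, M = True
Step 1: E ∧ S = False AND True = False
Step 2: False ∧ M = False AND True = False
AND is true only when ALL operands are true.

False


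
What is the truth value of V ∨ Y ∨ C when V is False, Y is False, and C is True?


V = False, Y = False, C = True
Step 1: V ∨ Y = False OR False = False
Step 2: False ∨ C = False OR True = True
OR is true when at least one operand is true.

True


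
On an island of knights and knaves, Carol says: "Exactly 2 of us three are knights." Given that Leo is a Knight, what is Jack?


Carol claims exactly 2 knights among Carol, Leo, Jack.
Given: Leo is a Knight.

Case 1: Carol is a Knight (tells truth)
  Then exactly 2 of the three are knights.
  Counting Carol, Leo: 2 knight(s) so far. Need 0 more → Jack = Knave.
Case 2: Carol is a Knave (lies)
  Then the count is NOT 2.
  If Jack = Knight, count = 2 = 2 → claim would be true, contradicts lie.
  If Jack = Knave, count = 1 ≠ 2 → lie confirmed ✓

Jack is a Knave.

Knave


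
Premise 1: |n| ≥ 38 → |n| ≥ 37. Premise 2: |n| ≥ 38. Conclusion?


Modus ponens: P → Q, P ⊢ Q
P: |n| ≥ 38
Q: |n| ≥ 37
We have P → Q and P is true.
By modus ponens, Q must be true.

|n| ≥ 37


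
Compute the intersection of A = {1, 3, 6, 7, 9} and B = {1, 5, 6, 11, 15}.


A = {1, 3, 6, 7, 9}
B = {1, 5, 6, 11, 15}
Operation: intersection
Elements in both: 1, 6

{1, 6}


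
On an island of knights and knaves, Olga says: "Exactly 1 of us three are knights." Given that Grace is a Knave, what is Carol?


Olga claims exactly 1 knights among Olga, Grace, Carol.
Given: Grace is a Knave.

Case 1: Olga is a Knight (tells truth)
  Then exactly 1 of the three are knights.
  Counting Olga, Grace: 1 knight(s) so far. Need 0 more → Carol = Knave.
Case 2: Olga is a Knave (lies)
  Then the count is NOT 1.
  If Carol = Knight, count = 1 = 1 → claim would be true, contradicts lie.
  If Carol = Knave, count = 0 ≠ 1 → lie confirmed ✓

Carol is a Knave.

Knave


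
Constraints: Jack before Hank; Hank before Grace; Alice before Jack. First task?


Constraints: Jack before Hank; Hank before Grace; Alice before Jack
The first task can have nothing scheduled before it, so it must never appear on the right of a 'before'.
Tasks appearing after some 'before': Hank, Grace, Jack.
The only task not in that list is Alice → it is first.

Alice


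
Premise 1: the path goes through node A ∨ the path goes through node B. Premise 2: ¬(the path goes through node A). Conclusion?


Disjunctive syllogism: P ∨ Q, ¬P ⊢ Q
Disjunction: the path goes through node A ∨ the path goes through node B
We know it is not the case that the path goes through node A.
By disjunctive syllogism, the other disjunct must be true.

The path goes through node B


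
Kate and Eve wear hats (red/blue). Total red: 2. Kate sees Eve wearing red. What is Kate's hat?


Total red = 2, Eve = red
Red accounted for: 1
Remaining for Kate: 1
Kate's hat is red.

red


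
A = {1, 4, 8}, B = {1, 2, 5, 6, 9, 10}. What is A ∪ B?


A = {1, 4, 8}
B = {1, 2, 5, 6, 9, 10}
Operation: union
All elements combined: 1, 2, 4, 5, 6, 8, 9, 10

{1, 2, 4, 5, 6, 8, 9, 10}


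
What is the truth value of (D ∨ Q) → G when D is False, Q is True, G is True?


D = False, Q = True, G = True
Step 1: D ∨ Q = False OR True = True
Step 2: (True) → G: false only when antecedent=True and G=False.
Result: True

True


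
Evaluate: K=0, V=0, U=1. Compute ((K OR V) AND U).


K OR V = 0|0 = 0
0 AND 1 = 0

0


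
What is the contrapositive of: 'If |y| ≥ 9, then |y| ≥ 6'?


Original: If |y| ≥ 9, then |y| ≥ 6
Contrapositive: If ¬Q, then ¬P
Negate Q: not (|y| ≥ 6)
Negate P: not (|y| ≥ 9)

If not (|y| ≥ 6), then not (|y| ≥ 9).


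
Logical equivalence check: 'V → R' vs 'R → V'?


Expression 1: V → R
Expression 2: R → V
Truth table (V R | Expr1 Expr2):
  T T |   T     T
  T F |   F     T   ← differ
  F T |   T     F   ← differ
  F F |   T     T
Counterexample: V=T, R=F gives Expr1 = F but Expr2 = T, so the expressions are NOT logically equivalent.

No


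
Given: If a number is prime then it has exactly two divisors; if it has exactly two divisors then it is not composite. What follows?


Hypothetical syllogism: P → Q, Q → R ⊢ P → R
Premise 1: a number is prime → it has exactly two divisors
Premise 2: it has exactly two divisors → it is not composite
Chain the implications: the middle term (it has exactly two divisors) links the two.
Conclusion: If a number is prime, then it is not composite.

If a number is prime, then it is not composite.


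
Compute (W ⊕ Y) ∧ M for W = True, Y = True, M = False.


W = True, Y = True, M = False
Step 1: W ⊕ Y = True XOR True = False
Step 2: False ∧ M = False AND False = False
XOR true when exactly one of W,Y is true; then AND with M.

False


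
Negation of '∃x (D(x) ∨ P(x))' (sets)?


Original: ∃x (D(x) ∨ P(x))
Rule: ¬∀→∃, ¬∃→∀, negate predicate.
Negation: ∀x (¬D(x) ∧ ¬P(x))

∀x (¬D(x) ∧ ¬P(x))


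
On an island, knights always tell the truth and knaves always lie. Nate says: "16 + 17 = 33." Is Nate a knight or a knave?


Statement: "16 + 17 = 33."
Actual: 16 + 17 = 33
Claimed: 33
Statement is TRUE → Nate tells the truth → Knight

Knight


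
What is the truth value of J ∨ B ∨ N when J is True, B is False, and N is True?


J = True, B = False, N = True
Step 1: J ∨ B = True OR False = True
Step 2: True ∨ N = True OR True = True
OR is true when at least one operand is true.

True


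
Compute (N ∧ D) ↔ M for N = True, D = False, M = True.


N = True, D = False, M = True
Step 1: N ∧ D = True AND False = False
Step 2: (False) ↔ M: true when both sides have same truth value.
Result: False ↔ True = False

False


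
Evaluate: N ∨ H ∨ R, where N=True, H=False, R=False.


N = True, H = False, R = False
Expression: N ∨ H ∨ R
Step 1: N ∨ H = True OR False = True
Step 2: (True) ∨ R = True OR False = True

True


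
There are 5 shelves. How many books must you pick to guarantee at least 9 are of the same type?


Pigeonhole: to guarantee k in one of n categories, need (k-1)×n + 1.
k = 9, n = 5
Minimum = (9-1) × 5 + 1 = 8 × 5 + 1

41


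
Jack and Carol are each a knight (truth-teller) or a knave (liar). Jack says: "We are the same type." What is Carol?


Jack says: "We are the same type."
Case 1: Jack is a Knight (truth-teller)
  Statement is true → they ARE the same → Carol is also a Knight
Case 2: Jack is a Knave (liar)
  Statement is false → they are NOT the same → Carol is a Knight
In both cases, Carol is a Knight.

Knight


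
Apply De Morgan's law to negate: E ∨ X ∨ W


De Morgan's law: ¬(P ∨ Q ∨ R) ≡ ¬P ∧ ¬Q ∧ ¬R
¬(E ∨ X ∨ W) = ¬E ∧ ¬X ∧ ¬W

¬E ∧ ¬X ∧ ¬W


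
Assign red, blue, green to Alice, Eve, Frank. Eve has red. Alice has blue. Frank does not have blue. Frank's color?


From clues:
  Alice → blue
  Eve → red
By elimination, Frank gets the remaining.

green


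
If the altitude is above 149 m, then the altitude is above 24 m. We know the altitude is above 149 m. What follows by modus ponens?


Modus ponens: P → Q, P ⊢ Q
P: the altitude is above 149 m
Q: the altitude is above 24 m
We have P → Q and P is true.
By modus ponens, Q must be true.

The altitude is above 24 m


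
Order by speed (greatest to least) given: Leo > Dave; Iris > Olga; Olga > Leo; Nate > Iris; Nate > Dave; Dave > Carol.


Constraints: Leo > Dave; Iris > Olga; Olga > Leo; Nate > Iris; Nate > Dave; Dave > Carol
Method: at each step, the next-highest is the one remaining person who never appears on the smaller side of a constraint between remaining people.
  Step 1: remaining {Dave, Leo, Nate, Iris, Carol, Olga}; on the smaller side: {Dave, Leo, Iris, Carol, Olga} → Nate is next (Nate > Iris; Nate > Dave).
  Step 2: remaining {Dave, Leo, Iris, Carol, Olga}; on the smaller side: {Dave, Leo, Carol, Olga} → Iris is next (Iris > Olga).
  Step 3: remaining {Dave, Leo, Carol, Olga}; on the smaller side: {Dave, Leo, Carol} → Olga is next (Olga > Leo).
  Step 4: remaining {Dave, Leo, Carol}; on the smaller side: {Dave, Carol} → Leo is next (Leo > Dave).
  Step 5: remaining {Dave, Carol}; on the smaller side: {Carol} → Dave is next (Dave > Carol).
  Step 6: only Carol remains → lowest.
Final ranking (highest to lowest):

Nate > Iris > Olga > Leo > Dave > Carol


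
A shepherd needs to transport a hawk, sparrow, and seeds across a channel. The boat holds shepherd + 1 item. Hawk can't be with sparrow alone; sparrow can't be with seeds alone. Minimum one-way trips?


1. shepherd+sparrow → 2. shepherd ← 3. shepherd+hawk → 4. shepherd+sparrow ← 5. shepherd+seeds → 6. shepherd ← 7. shepherd+sparrow →
Minimum trips = 7

7


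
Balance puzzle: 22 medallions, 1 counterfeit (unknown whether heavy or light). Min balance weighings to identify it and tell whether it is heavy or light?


Let n = 22. 44 possibilities (n medallions × lighter/heavier); each weighing has 3 outcomes.
Bound for k weighings: say the first weighing puts j medallions on each pan. If it tips, the 2j weighed medallions remain suspects (each with a known direction) and k-1 weighings give 3^(k-1) outcomes; 3^(k-1) is odd, so 2j ≤ 3^(k-1) - 1. If it balances, the n - 2j unweighed medallions remain with direction unknown: 2(n - 2j) ≤ 3^(k-1) - 1 by the same parity argument. Adding, n ≤ (3^(k-1) - 1) + (3^(k-1) - 1)/2 = (3^k - 3)/2, and the classical three-group strategy achieves this (3 medallions in 2 weighings, 12 in 3, 39 in 4, 120 in 5).
So we need the smallest k with (3^k - 3)/2 ≥ 22.
k = 3: (3^3 - 3)/2 = 12 < 22 ✗
k = 4: (3^4 - 3)/2 = 39 ≥ 22 ✓

4


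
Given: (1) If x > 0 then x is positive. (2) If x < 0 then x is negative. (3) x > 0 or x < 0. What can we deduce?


Constructive dilemma: (P → Q) ∧ (R → S), P ∨ R ⊢ Q ∨ S
Premise 1: x > 0 → x is positive
Premise 2: x < 0 → x is negative
Premise 3: x > 0 ∨ x < 0
Case 1: Assuming x > 0, then by Premise 1, x is positive.
Case 2: Assuming x < 0, then by Premise 2, x is negative.
Since one of x > 0 or x < 0 must hold, we get x is positive or x is negative.

x is positive or x is negative.


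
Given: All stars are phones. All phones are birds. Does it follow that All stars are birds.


Premise 1: All stars are phones.
Premise 2: All phones are birds.
Conclusion: All stars are birds.
Barbara syllogism (AAA-1): All A are B, All B are C → All A are C.
Middle term (phones) distributed in premise 2.

Valid


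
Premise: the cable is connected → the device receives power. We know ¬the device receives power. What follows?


Modus tollens: P → Q, ¬Q ⊢ ¬P
P: the cable is connected
Q: the device receives power
We have P → Q and Q is false.
By modus tollens, P must be false.

It is not the case that the cable is connected


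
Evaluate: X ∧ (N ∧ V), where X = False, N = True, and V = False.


X = False, N = True, V = False
Step 1: N ∧ V = True AND False = False
Step 2: X ∧ False = False AND False = False
AND is true only when ALL operands are true.

False


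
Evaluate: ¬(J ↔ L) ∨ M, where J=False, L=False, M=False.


J = False, L = False, M = False
Expression: ¬(J ↔ L) ∨ M
Step 1: J ↔ L = (False iff False) = True
Step 2: ¬(J ↔ L) = NOT True = False
Step 3: (False) ∨ M = False OR False = False

False


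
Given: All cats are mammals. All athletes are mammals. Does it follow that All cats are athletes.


Premise 1: All cats are mammals.
Premise 2: All athletes are mammals.
Conclusion: All cats are athletes.
Fallacy: undistributed middle. mammals is predicate in both.
Counterexample: cats and athletes could be disjoint subsets of mammals.

Invalid


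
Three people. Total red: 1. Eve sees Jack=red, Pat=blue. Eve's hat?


Total red = 1, seen red = 1
Own red = 1 - 1 = 0
Eve's hat is blue.

blue


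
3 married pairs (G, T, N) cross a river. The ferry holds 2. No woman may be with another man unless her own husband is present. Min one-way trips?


Label couples G, T, N (H = husband, W = wife).
Counting alone: 6 people, the ferry carries 2 and someone must bring it back, so each round trip nets at most +1 on the far side until the last crossing → at least 9 trips. The jealousy constraint makes 9 impossible; the shortest valid schedule has 11:
1. WG+WT →  (far: WG,WT; near: HG,HT,HN,WN)
2. WG ←       (far: WT; near: HG,HT,HN,WG,WN)
3. WG+WN →  (far: WG,WT,WN; near: HG,HT,HN)
4. WG ←       (far: WT,WN; near: HG,HT,HN,WG)
5. HT+HN →  (far: HT,WT,HN,WN; near: HG,WG)
6. HT+WT ←  (far: HN,WN; near: HG,WG,HT,WT)
7. HG+HT →  (far: HG,HT,HN,WN; near: WG,WT)
8. WN ←       (far: HG,HT,HN; near: WG,WT,WN)
9. WG+WT →  (far: HG,WG,HT,WT,HN; near: WN)
10. HN ←      (far: HG,WG,HT,WT; near: HN,WN)
11. HN+WN → (far: all six; near: empty)
In every state each wife is either with her husband or with no other man.
Minimum trips = 11

11


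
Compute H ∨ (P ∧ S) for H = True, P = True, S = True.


H = True, P = True, S = True
Step 1: P ∧ S = True AND True = True
Step 2: H ∨ True = True OR True = True
AND evaluated first (higher precedence); then OR applied.

True


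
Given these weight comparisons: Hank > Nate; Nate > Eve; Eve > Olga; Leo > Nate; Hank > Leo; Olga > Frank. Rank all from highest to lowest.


Constraints: Hank > Nate; Nate > Eve; Eve > Olga; Leo > Nate; Hank > Leo; Olga > Frank
Method: at each step, the next-highest is the one remaining person who never appears on the smaller side of a constraint between remaining people.
  Step 1: remaining {Leo, Frank, Olga, Hank, Nate, Eve}; on the smaller side: {Leo, Frank, Olga, Nate, Eve} → Hank is next (Hank > Nate; Hank > Leo).
  Step 2: remaining {Leo, Frank, Olga, Nate, Eve}; on the smaller side: {Frank, Olga, Nate, Eve} → Leo is next (Leo > Nate).
  Step 3: remaining {Frank, Olga, Nate, Eve}; on the smaller side: {Frank, Olga, Eve} → Nate is next (Nate > Eve).
  Step 4: remaining {Frank, Olga, Eve}; on the smaller side: {Frank, Olga} → Eve is next (Eve > Olga).
  Step 5: remaining {Frank, Olga}; on the smaller side: {Frank} → Olga is next (Olga > Frank).
  Step 6: only Frank remains → lowest.
Final ranking (highest to lowest):

Hank > Leo > Nate > Eve > Olga > Frank


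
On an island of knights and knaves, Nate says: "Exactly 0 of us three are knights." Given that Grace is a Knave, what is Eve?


Nate claims exactly 0 knights among Nate, Grace, Eve.
Given: Grace is a Knave.

Case 1: Nate is a Knight (tells truth)
  Then exactly 0 of the three are knights.
  Counting Nate, Grace: 1 knight(s) so far. Need -1 more → impossible.
Case 2: Nate is a Knave (lies)
  Then the count is NOT 0.
  If Eve = Knave, count = 0 = 0 → claim would be true, contradicts lie.
  If Eve = Knight, count = 1 ≠ 0 → lie confirmed ✓

Eve is a Knight.

Knight


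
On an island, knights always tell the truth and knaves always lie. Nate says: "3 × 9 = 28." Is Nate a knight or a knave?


Statement: "3 × 9 = 28."
Actual: 3 × 9 = 27
Claimed: 28
Statement is FALSE → Nate lies → Knave

Knave


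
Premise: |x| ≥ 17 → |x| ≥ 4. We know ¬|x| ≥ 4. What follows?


Modus tollens: P → Q, ¬Q ⊢ ¬P
P: |x| ≥ 17
Q: |x| ≥ 4
We have P → Q and Q is false.
By modus tollens, P must be false.

It is not the case that |x| ≥ 17


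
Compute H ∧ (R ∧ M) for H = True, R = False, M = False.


H = True, R = False, M = False
Step 1: R ∧ M = False AND False = False
Step 2: H ∧ False = True AND False = False
AND is true only when ALL operands are true.

False


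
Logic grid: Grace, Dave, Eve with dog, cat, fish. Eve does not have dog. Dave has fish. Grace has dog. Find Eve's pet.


From clues:
  Grace → dog
  Dave → fish
By elimination, Eve gets the remaining.

cat


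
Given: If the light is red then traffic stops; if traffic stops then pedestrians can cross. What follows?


Hypothetical syllogism: P → Q, Q → R ⊢ P → R
Premise 1: the light is red → traffic stops
Premise 2: traffic stops → pedestrians can cross
Chain the implications: the middle term (traffic stops) links the two.
Conclusion: If the light is red, then pedestrians can cross.

If the light is red, then pedestrians can cross.


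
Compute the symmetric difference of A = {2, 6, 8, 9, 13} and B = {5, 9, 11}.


A = {2, 6, 8, 9, 13}
B = {5, 9, 11}
Operation: symmetric difference
In A only: [2, 6, 8, 13], in B only: [5, 11]

{2, 5, 6, 8, 11, 13}


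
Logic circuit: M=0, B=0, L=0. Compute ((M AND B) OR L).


M AND B = 0&0 = 0
0 OR 0 = 0

0


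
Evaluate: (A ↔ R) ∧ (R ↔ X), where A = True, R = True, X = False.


A = True, R = True, X = False
Step 1: A ↔ R is true when A and R have the same value. Result: True
Step 2: R ↔ X is true when R and X have the same value. Result: False
Step 3: True ∧ False = False

False


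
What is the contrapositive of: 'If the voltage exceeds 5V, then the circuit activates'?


Original: If the voltage exceeds 5V, then the circuit activates
Contrapositive: If ¬Q, then ¬P
Negate Q: not (the circuit activates)
Negate P: not (the voltage exceeds 5V)

If not (the circuit activates), then not (the voltage exceeds 5V).


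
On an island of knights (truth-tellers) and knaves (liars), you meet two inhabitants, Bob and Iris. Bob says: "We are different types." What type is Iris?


Bob says: "We are different types."
Case 1: Bob is a Knight (truth-teller)
  Statement is true → they ARE different → Iris is a Knave
Case 2: Bob is a Knave (liar)
  Statement is false → they are NOT different → Iris is a Knave
In both cases, Iris is a Knave.

Knave


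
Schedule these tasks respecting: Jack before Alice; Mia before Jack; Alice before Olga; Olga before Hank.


Constraints: Jack before Alice; Mia before Jack; Alice before Olga; Olga before Hank
Method: repeatedly schedule the remaining task that has no remaining task required before it.
  Step 1: remaining {Hank, Mia, Jack, Olga, Alice}; every task except Mia still has a predecessor pending → schedule Mia.
  Step 2: remaining {Hank, Jack, Olga, Alice}; every task except Jack still has a predecessor pending → schedule Jack.
  Step 3: remaining {Hank, Olga, Alice}; every task except Alice still has a predecessor pending → schedule Alice.
  Step 4: remaining {Hank, Olga}; every task except Olga still has a predecessor pending → schedule Olga.
  Step 5: only Hank remains → schedule Hank.
Resulting order:

Mia → Jack → Alice → Olga → Hank


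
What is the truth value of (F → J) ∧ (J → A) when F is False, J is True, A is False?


F = False, J = True, A = False
Step 1: F → J is false only when F=True and J=False. Result: True
Step 2: J → A is false only when J=True and A=False. Result: False
Step 3: True ∧ False = False

False


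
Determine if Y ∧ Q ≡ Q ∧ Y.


Expression 1: Y ∧ Q
Expression 2: Q ∧ Y
Truth table (Y Q | Expr1 Expr2):
  T T |   T     T
  T F |   F     F
  F T |   F     F
  F F |   F     F
All 4 rows agree, so the expressions are logically equivalent.

Yes


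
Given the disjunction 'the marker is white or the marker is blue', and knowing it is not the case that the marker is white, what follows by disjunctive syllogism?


Disjunctive syllogism: P ∨ Q, ¬P ⊢ Q
Disjunction: the marker is white ∨ the marker is blue
We know it is not the case that the marker is white.
By disjunctive syllogism, the other disjunct must be true.

The marker is blue


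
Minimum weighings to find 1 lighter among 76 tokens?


Each weighing has 3 outcomes (left heavy / balance / right heavy), so k weighings distinguish at most 3^k cases; splitting into three near-equal groups achieves this.
Need 3^k ≥ 76: 3^3 = 27 < 76 ≤ 3^4 = 81
k = ⌈log₃(76)⌉ = 4

4


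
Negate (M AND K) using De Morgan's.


De Morgan's law: ¬(P ∧ Q) ≡ ¬P ∨ ¬Q
¬(M ∧ K) = ¬M ∨ ¬K

¬M ∨ ¬K


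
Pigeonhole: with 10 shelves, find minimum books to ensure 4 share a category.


Pigeonhole: to guarantee k in one of n categories, need (k-1)×n + 1.
k = 4, n = 10
Minimum = (4-1) × 10 + 1 = 3 × 10 + 1

31


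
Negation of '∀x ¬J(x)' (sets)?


Original: ∀x ¬J(x)
Rule: ¬∀→∃, ¬∃→∀, negate predicate.
Negation: ∃x J(x)

∃x J(x)


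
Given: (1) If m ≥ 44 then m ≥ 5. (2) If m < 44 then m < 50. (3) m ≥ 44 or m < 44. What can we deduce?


Constructive dilemma: (P → Q) ∧ (R → S), P ∨ R ⊢ Q ∨ S
Premise 1: m ≥ 44 → m ≥ 5
Premise 2: m < 44 → m < 50
Premise 3: m ≥ 44 ∨ m < 44
Case 1: Assuming m ≥ 44, then by Premise 1, m ≥ 5.
Case 2: Assuming m < 44, then by Premise 2, m < 50.
Since one of m ≥ 44 or m < 44 must hold, we get m ≥ 5 or m < 50.

m ≥ 5 or m < 50.


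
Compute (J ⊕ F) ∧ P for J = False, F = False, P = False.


J = False, F = False, P = False
Step 1: J ⊕ F = False XOR False = False
Step 2: False ∧ P = False AND False = False
XOR true when exactly one of J,F is true; then AND with P.

False


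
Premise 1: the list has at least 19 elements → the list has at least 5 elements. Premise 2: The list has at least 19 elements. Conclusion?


Modus ponens: P → Q, P ⊢ Q
P: the list has at least 19 elements
Q: the list has at least 5 elements
We have P → Q and P is true.
By modus ponens, Q must be true.

The list has at least 5 elements


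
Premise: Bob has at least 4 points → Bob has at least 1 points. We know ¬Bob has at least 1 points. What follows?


Modus tollens: P → Q, ¬Q ⊢ ¬P
P: Bob has at least 4 points
Q: Bob has at least 1 points
We have P → Q and Q is false.
By modus tollens, P must be false.

It is not the case that Bob has at least 4 points


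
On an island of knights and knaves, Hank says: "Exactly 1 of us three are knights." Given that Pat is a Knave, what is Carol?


Hank claims exactly 1 knights among Hank, Pat, Carol.
Given: Pat is a Knave.

Case 1: Hank is a Knight (tells truth)
  Then exactly 1 of the three are knights.
  Counting Hank, Pat: 1 knight(s) so far. Need 0 more → Carol = Knave.
Case 2: Hank is a Knave (lies)
  Then the count is NOT 1.
  If Carol = Knight, count = 1 = 1 → claim would be true, contradicts lie.
  If Carol = Knave, count = 0 ≠ 1 → lie confirmed ✓

Carol is a Knave.

Knave


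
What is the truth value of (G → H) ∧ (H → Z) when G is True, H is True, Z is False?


G = True, H = True, Z = False
Step 1: G → H is false only when G=True and H=False. Result: True
Step 2: H → Z is false only when H=True and Z=False. Result: False
Step 3: True ∧ False = False

False


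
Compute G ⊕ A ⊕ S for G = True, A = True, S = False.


G = True, A = True, S = False
Step 1: G ⊕ A = True XOR True = False
Step 2: False ⊕ S = False XOR False = False
XOR is true when an odd number of operands are true.

False


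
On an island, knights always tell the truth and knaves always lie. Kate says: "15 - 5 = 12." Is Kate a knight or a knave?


Statement: "15 - 5 = 12."
Actual: 15 - 5 = 10
Claimed: 12
Statement is FALSE → Kate lies → Knave

Knave


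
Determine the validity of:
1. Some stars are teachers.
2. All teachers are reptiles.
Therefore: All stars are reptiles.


Premise 1: Some stars are teachers.
Premise 2: All teachers are reptiles.
Conclusion: All stars are reptiles.
Fallacy: illicit minor. The minor term (stars) is distributed in the conclusion ('All stars ...') but undistributed in its premise ('Some stars are teachers' doesn't cover all stars).
Only 'Some stars are reptiles' follows, not 'All'.

Invalid


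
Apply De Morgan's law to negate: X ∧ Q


De Morgan's law: ¬(P ∧ Q) ≡ ¬P ∨ ¬Q
¬(X ∧ Q) = ¬X ∨ ¬Q

¬X ∨ ¬Q


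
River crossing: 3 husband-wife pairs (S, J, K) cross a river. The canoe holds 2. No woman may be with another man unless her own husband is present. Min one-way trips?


Label couples S, J, K (H = husband, W = wife).
Counting alone: 6 people, the canoe carries 2 and someone must bring it back, so each round trip nets at most +1 on the far side until the last crossing → at least 9 trips. The jealousy constraint makes 9 impossible; the shortest valid schedule has 11:
1. WS+WJ →  (far: WS,WJ; near: HS,HJ,HK,WK)
2. WS ←       (far: WJ; near: HS,HJ,HK,WS,WK)
3. WS+WK →  (far: WS,WJ,WK; near: HS,HJ,HK)
4. WS ←       (far: WJ,WK; near: HS,HJ,HK,WS)
5. HJ+HK →  (far: HJ,WJ,HK,WK; near: HS,WS)
6. HJ+WJ ←  (far: HK,WK; near: HS,WS,HJ,WJ)
7. HS+HJ →  (far: HS,HJ,HK,WK; near: WS,WJ)
8. WK ←       (far: HS,HJ,HK; near: WS,WJ,WK)
9. WS+WJ →  (far: HS,WS,HJ,WJ,HK; near: WK)
10. HK ←      (far: HS,WS,HJ,WJ; near: HK,WK)
11. HK+WK → (far: all six; near: empty)
In every state each wife is either with her husband or with no other man.
Minimum trips = 11

11


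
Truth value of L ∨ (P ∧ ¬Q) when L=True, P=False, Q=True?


L = True, P = False, Q = True
Expression: L ∨ (P ∧ ¬Q)
Step 1: ¬Q = NOT True = False
Step 2: P ∧ ¬Q = False AND False = False
Step 3: L ∨ (False) = True OR False = True

True


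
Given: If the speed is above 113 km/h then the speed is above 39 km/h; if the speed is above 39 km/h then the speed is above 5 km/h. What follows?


Hypothetical syllogism: P → Q, Q → R ⊢ P → R
Premise 1: the speed is above 113 km/h → the speed is above 39 km/h
Premise 2: the speed is above 39 km/h → the speed is above 5 km/h
Chain the implications: the middle term (the speed is above 39 km/h) links the two.
Conclusion: If the speed is above 113 km/h, then the speed is above 5 km/h.

If the speed is above 113 km/h, then the speed is above 5 km/h.


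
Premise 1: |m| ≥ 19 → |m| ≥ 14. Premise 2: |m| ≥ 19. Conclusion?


Modus ponens: P → Q, P ⊢ Q
P: |m| ≥ 19
Q: |m| ≥ 14
We have P → Q and P is true.
By modus ponens, Q must be true.

|m| ≥ 14


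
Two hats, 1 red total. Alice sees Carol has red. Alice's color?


Total red = 1, Carol = red
Red accounted for: 1
Remaining for Alice: 0
Alice's hat is blue.

blue


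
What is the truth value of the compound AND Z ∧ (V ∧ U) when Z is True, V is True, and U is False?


Z = True, V = True, U = False
Step 1: V ∧ U = True AND False = False
Step 2: Z ∧ False = True AND False = False
AND is true only when ALL operands are true.

False


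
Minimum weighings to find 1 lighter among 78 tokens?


Each weighing has 3 outcomes (left heavy / balance / right heavy), so k weighings distinguish at most 3^k cases; splitting into three near-equal groups achieves this.
Need 3^k ≥ 78: 3^3 = 27 < 78 ≤ 3^4 = 81
k = ⌈log₃(78)⌉ = 4

4


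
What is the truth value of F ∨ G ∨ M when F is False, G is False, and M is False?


F = False, G = False, M = False
Step 1: F ∨ G = False OR False = False
Step 2: False ∨ M = False OR False = False
OR is true when at least one operand is true.

False


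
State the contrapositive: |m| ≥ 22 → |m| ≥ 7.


Original: If |m| ≥ 22, then |m| ≥ 7
Contrapositive: If ¬Q, then ¬P
Negate Q: not (|m| ≥ 7)
Negate P: not (|m| ≥ 22)

If not (|m| ≥ 7), then not (|m| ≥ 22).


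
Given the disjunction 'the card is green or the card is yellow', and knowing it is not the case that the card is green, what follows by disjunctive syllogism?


Disjunctive syllogism: P ∨ Q, ¬P ⊢ Q
Disjunction: the card is green ∨ the card is yellow
We know it is not the case that the card is green.
By disjunctive syllogism, the other disjunct must be true.

The card is yellow


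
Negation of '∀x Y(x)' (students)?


Original: ∀x Y(x)
Rule: ¬∀→∃, ¬∃→∀, negate predicate.
Negation: ∃x ¬Y(x)

∃x ¬Y(x)


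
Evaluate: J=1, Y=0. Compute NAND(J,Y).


J AND Y = 0
NOT(0) = 1

1


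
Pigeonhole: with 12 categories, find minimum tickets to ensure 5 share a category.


Pigeonhole: to guarantee k in one of n categories, need (k-1)×n + 1.
k = 5, n = 12
Minimum = (5-1) × 12 + 1 = 4 × 12 + 1

49


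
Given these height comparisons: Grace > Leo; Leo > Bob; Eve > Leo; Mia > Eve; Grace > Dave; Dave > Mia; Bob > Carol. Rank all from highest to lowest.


Constraints: Grace > Leo; Leo > Bob; Eve > Leo; Mia > Eve; Grace > Dave; Dave > Mia; Bob > Carol
Method: at each step, the next-highest is the one remaining person who never appears on the smaller side of a constraint between remaining people.
  Step 1: remaining {Mia, Grace, Dave, Carol, Bob, Leo, Eve}; on the smaller side: {Mia, Dave, Carol, Bob, Leo, Eve} → Grace is next (Grace > Leo; Grace > Dave).
  Step 2: remaining {Mia, Dave, Carol, Bob, Leo, Eve}; on the smaller side: {Mia, Carol, Bob, Leo, Eve} → Dave is next (Dave > Mia).
  Step 3: remaining {Mia, Carol, Bob, Leo, Eve}; on the smaller side: {Carol, Bob, Leo, Eve} → Mia is next (Mia > Eve).
  Step 4: remaining {Carol, Bob, Leo, Eve}; on the smaller side: {Carol, Bob, Leo} → Eve is next (Eve > Leo).
  Step 5: remaining {Carol, Bob, Leo}; on the smaller side: {Carol, Bob} → Leo is next (Leo > Bob).
  Step 6: remaining {Carol, Bob}; on the smaller side: {Carol} → Bob is next (Bob > Carol).
  Step 7: only Carol remains → lowest.
Final ranking (highest to lowest):

Grace > Dave > Mia > Eve > Leo > Bob > Carol


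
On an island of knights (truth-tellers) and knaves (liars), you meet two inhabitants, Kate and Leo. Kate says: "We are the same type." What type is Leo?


Kate says: "We are the same type."
Case 1: Kate is a Knight (truth-teller)
  Statement is true → they ARE the same → Leo is also a Knight
Case 2: Kate is a Knave (liar)
  Statement is false → they are NOT the same → Leo is a Knight
In both cases, Leo is a Knight.

Knight


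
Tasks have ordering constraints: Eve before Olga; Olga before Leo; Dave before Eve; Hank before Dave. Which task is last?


Constraints: Eve before Olga; Olga before Leo; Dave before Eve; Hank before Dave
The last task can have nothing scheduled after it, so it must never appear on the left of a 'before'.
Tasks appearing before some other task: Eve, Olga, Dave, Hank.
The only task not in that list is Leo → it is last.

Leo


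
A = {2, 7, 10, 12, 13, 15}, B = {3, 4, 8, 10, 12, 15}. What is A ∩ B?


A = {2, 7, 10, 12, 13, 15}
B = {3, 4, 8, 10, 12, 15}
Operation: intersection
Elements in both: 10, 12, 15

{10, 12, 15}


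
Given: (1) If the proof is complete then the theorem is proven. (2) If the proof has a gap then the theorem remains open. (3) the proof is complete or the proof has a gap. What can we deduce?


Constructive dilemma: (P → Q) ∧ (R → S), P ∨ R ⊢ Q ∨ S
Premise 1: the proof is complete → the theorem is proven
Premise 2: the proof has a gap → the theorem remains open
Premise 3: the proof is complete ∨ the proof has a gap
Case 1: Assuming the proof is complete, then by Premise 1, the theorem is proven.
Case 2: Assuming the proof has a gap, then by Premise 2, the theorem remains open.
Since one of the proof is complete or the proof has a gap must hold, we get the theorem is proven or the theorem remains open.

The theorem is proven or the theorem remains open.


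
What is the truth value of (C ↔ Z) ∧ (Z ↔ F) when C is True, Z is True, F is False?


C = True, Z = True, F = False
Step 1: C ↔ Z is true when C and Z have the same value. Result: True
Step 2: Z ↔ F is true when Z and F have the same value. Result: False
Step 3: True ∧ False = False

False


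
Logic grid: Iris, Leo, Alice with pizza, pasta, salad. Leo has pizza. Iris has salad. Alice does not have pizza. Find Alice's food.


From clues:
  Iris → salad
  Leo → pizza
By elimination, Alice gets the remaining.

pasta


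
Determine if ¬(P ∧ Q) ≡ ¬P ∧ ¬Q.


Expression 1: ¬(P ∧ Q)
Expression 2: ¬P ∧ ¬Q
Truth table (P Q | Expr1 Expr2):
  T T |   F     F
  T F |   T     F   ← differ
  F T |   T     F   ← differ
  F F |   T     T
Counterexample: P=T, Q=F gives Expr1 = T but Expr2 = F, so the expressions are NOT logically equivalent.

No


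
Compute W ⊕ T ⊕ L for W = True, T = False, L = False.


W = True, T = False, L = False
Step 1: W ⊕ T = True XOR False = True
Step 2: True ⊕ L = True XOR False = True
XOR is true when an odd number of operands are true.

True
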